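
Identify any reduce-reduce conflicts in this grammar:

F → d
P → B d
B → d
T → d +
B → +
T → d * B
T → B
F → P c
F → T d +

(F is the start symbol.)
Yes — I6: [B → d .] vs [F → d .]

A reduce-reduce conflict occurs when an LR(0) state has two complete items [A → α .] and [B → β .] — both call for a reduction, and with no lookahead the parser cannot choose between them.

Augment with F' → F and build the canonical LR(0) collection (I0 = CLOSURE({[F' → . F]}), then GOTO on every symbol after a dot until no new states appear). It has 15 states:
  I0: { [B → . +], [B → . d], [F → . P c], [F → . T d +], [F → . d], [F' → . F], [P → . B d], [T → . B], [T → . d * B], [T → . d +] }  — shift
  I1: { [B → + .] }  — reduce
  I2: { [P → B . d], [T → B .] }  — shift, reduce
  I3: { [F' → F .] }  — accept
  I4: { [F → P . c] }  — shift
  I5: { [F → T . d +] }  — shift
  I6: { [B → d .], [F → d .], [T → d . * B], [T → d . +] }  — shift, 2 reduces
  I7: { [B → . +], [B → . d], [T → d * . B] }  — shift
  I8: { [T → d + .] }  — reduce
  I9: { [T → d * B .] }  — reduce
  I10: { [B → d .] }  — reduce
  I11: { [F → T d . +] }  — shift
  I12: { [F → T d + .] }  — reduce
  I13: { [F → P c .] }  — reduce
  I14: { [P → B d .] }  — reduce

I6 contains complete items [B → d .], [F → d .] — reduce-reduce conflict.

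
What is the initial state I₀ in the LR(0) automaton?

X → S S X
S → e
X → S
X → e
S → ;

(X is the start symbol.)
First, augment the grammar with X' → X
I₀ = CLOSURE({ [X' → . X] }):
  [X' → . X] has the dot before X: add [X → . S S X], [X → . S], [X → . e]
  [X → . S S X] has the dot before S: add [S → . e], [S → . ;]
No further items can be added.

I₀ = { [S → . ;], [S → . e], [X → . S S X], [X → . S], [X → . e], [X' → . X] }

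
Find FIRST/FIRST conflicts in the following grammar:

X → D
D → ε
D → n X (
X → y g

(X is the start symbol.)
A FIRST/FIRST conflict occurs when two productions N → α and N → β for the same non-terminal have FIRST(α) ∩ FIRST(β) ≠ ∅ (with ε ∈ FIRST of a nullable right-hand side, so two nullable alternatives also conflict).

FIRST sets of the non-terminals at (or reachable through a nullable prefix from) the front of some alternative:
  FIRST(D) = { 'n', ε }

Productions for X:
  X → D: FIRST = { 'n', ε }
  X → y g: FIRST = { 'y' }
Productions for D:
  D → ε: FIRST = { ε }
  D → n X (: FIRST = { 'n' }

All alternatives of each non-terminal have pairwise disjoint FIRST sets.

Answer: No FIRST/FIRST conflicts.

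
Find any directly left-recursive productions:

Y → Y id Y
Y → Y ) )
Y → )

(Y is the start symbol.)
Yes, Y is left-recursive

Direct left recursion occurs when N → N α for some non-terminal N (the right-hand side begins with the left-hand side itself).

Y → Y id Y: LEFT RECURSIVE (starts with Y)
Y → Y ) ): LEFT RECURSIVE (starts with Y)
Y → ): starts with ')'

The grammar has direct left recursion on: Y.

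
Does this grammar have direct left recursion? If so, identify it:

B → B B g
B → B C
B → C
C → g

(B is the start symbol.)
B → B B g: LEFT RECURSIVE (starts with B)
B → B C: LEFT RECURSIVE (starts with B)
B → C: starts with C
C → g: starts with g

The grammar has direct left recursion on: B.

Answer: Yes, B is left-recursive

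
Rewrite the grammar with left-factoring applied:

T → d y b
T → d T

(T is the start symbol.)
T → d T'
T' → y b
T' → T

Left-factoring transforms A → αβ₁ | αβ₂ into A → αA' and A' → β₁ | β₂
(α is the longest common prefix among the alternatives). Repeat until
no nonterminal has two alternatives with a common prefix.

Round 1: T has alternatives sharing prefix 'd'. Introduce T': T → d T'
  Add: T' → y b
  Add: T' → T

No remaining common prefixes — done.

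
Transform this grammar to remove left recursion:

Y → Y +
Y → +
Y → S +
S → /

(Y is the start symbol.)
Y → + Y'
Y → S + Y'
Y' → + Y'
Y' → ε
S → /

Y is directly left-recursive. The standard transformation for
  A → A α₁ | ... | A α_m | β₁ | ... | β_n
is
  A  → β₁ A' | ... | β_n A'
  A' → α₁ A' | ... | α_m A' | ε

Y → + becomes Y → + Y'
Y → S + becomes Y → S + Y'
Y → Y + becomes Y' → + Y'
Add Y' → ε

Productions for other non-terminals are unchanged:
  S → /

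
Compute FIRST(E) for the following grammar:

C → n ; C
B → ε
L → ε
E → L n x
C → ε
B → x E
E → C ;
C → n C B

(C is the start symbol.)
{ ';', 'n' }

To compute FIRST(E), examine every production with E on the left-hand side, reading each right-hand side left to right until a non-nullable symbol is reached.

FIRST sets of the other non-terminals involved (by the same procedure, iterated to a fixed point):
  FIRST(L) = { ε }
  FIRST(C) = { 'n', ε }

From E → L n x:
  - L is a non-terminal: add FIRST(L) \ {ε} = { }
    L is nullable, so continue to the next symbol
  - n is a terminal: add 'n' and stop
From E → C ;:
  - C is a non-terminal: add FIRST(C) \ {ε} = { 'n' }
    C is nullable, so continue to the next symbol
  - ';' is a terminal: add ';' and stop

Collecting: FIRST(E) = { ';', 'n' }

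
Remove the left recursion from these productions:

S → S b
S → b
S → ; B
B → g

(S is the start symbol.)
S is directly left-recursive. The standard transformation for
  A → A α₁ | ... | A α_m | β₁ | ... | β_n
is
  A  → β₁ A' | ... | β_n A'
  A' → α₁ A' | ... | α_m A' | ε

S → b becomes S → b S'
S → ; B becomes S → ; B S'
S → S b becomes S' → b S'
Add S' → ε

Productions for other non-terminals are unchanged:
  B → g

Resulting grammar:
S → b S'
S → ; B S'
S' → b S'
S' → ε
B → g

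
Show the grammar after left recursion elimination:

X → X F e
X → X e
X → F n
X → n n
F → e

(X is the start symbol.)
X is directly left-recursive. The standard transformation for
  A → A α₁ | ... | A α_m | β₁ | ... | β_n
is
  A  → β₁ A' | ... | β_n A'
  A' → α₁ A' | ... | α_m A' | ε

X → F n becomes X → F n X'
X → n n becomes X → n n X'
X → X F e becomes X' → F e X'
X → X e becomes X' → e X'
Add X' → ε

Productions for other non-terminals are unchanged:
  F → e

Resulting grammar:
X → F n X'
X → n n X'
X' → F e X'
X' → e X'
X' → ε
F → e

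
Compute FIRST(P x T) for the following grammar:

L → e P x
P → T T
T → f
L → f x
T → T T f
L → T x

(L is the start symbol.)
{ 'f' }

FIRST sets of the non-terminals involved (from the grammar, by fixed-point iteration):
  FIRST(P) = { 'f' }

To compute FIRST(P x T), process the symbols left to right:
Symbol P is a non-terminal. Add FIRST(P) \ {ε} = { 'f' }
P is not nullable (ε ∉ FIRST(P)), so stop here.
FIRST(P x T) = { 'f' }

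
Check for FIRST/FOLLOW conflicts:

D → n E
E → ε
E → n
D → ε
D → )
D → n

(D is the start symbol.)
No FIRST/FOLLOW conflicts.

Nullable non-terminals: D, E.

D: nullable alternative(s) D → ε; FOLLOW(D) = { $ }
  D → n E: FIRST \ {ε} = { 'n' } — disjoint from FOLLOW(D)
  D → ε: FIRST \ {ε} = { } — this is the only nullable alternative, skip
  D → ): FIRST \ {ε} = { ')' } — disjoint from FOLLOW(D)
  D → n: FIRST \ {ε} = { 'n' } — disjoint from FOLLOW(D)

E: nullable alternative(s) E → ε; FOLLOW(E) = { $ }
  E → ε: FIRST \ {ε} = { } — this is the only nullable alternative, skip
  E → n: FIRST \ {ε} = { 'n' } — disjoint from FOLLOW(E)

No FIRST/FOLLOW conflicts found.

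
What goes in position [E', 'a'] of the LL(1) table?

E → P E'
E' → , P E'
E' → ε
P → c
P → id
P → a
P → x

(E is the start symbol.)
Empty (error entry)

To find M[E', 'a'], we find productions for E' where 'a' is in the predict set (PREDICT(N → α) = (FIRST(α) \ {ε}) ∪ (FOLLOW(N) if α ⇒* ε)).

Relevant sets:
  FOLLOW(E') = { $ }

E' → , P E': PREDICT = { ',' }
E' → ε: PREDICT = { $ }

M[E', 'a'] is empty (no production applies)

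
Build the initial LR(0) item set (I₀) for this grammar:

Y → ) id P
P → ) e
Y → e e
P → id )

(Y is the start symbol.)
First, augment the grammar with Y' → Y
I₀ = CLOSURE({ [Y' → . Y] }):
  [Y' → . Y] has the dot before Y: add [Y → . ) id P], [Y → . e e]
No further items can be added.

I₀ = { [Y → . ) id P], [Y → . e e], [Y' → . Y] }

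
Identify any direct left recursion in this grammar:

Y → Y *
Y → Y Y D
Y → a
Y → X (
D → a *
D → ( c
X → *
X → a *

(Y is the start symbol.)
Yes, Y is left-recursive

Direct left recursion occurs when N → N α for some non-terminal N (the right-hand side begins with the left-hand side itself).

Y → Y *: LEFT RECURSIVE (starts with Y)
Y → Y Y D: LEFT RECURSIVE (starts with Y)
Y → a: starts with a
Y → X (: starts with X
D → a *: starts with a
D → ( c: starts with '('
X → *: starts with '*'
X → a *: starts with a

The grammar has direct left recursion on: Y.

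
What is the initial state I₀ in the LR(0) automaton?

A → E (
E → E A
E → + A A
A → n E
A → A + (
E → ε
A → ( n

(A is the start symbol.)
{ [A → . ( n], [A → . A + (], [A → . E (], [A → . n E], [A' → . A], [E → . + A A], [E → . E A], [E → .] }

First, augment the grammar with A' → A
I₀ = CLOSURE({ [A' → . A] }):
  [A' → . A] has the dot before A: add [A → . E (], [A → . n E], [A → . A + (], [A → . ( n]
  [A → . E (] has the dot before E: add [E → . E A], [E → . + A A], [E → .]
No further items can be added.

I₀ = { [A → . ( n], [A → . A + (], [A → . E (], [A → . n E], [A' → . A], [E → . + A A], [E → . E A], [E → .] }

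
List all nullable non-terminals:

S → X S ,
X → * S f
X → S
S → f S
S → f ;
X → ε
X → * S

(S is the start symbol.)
{ 'X' }

A non-terminal is nullable if it can derive ε (the empty string): either it has an ε-production, or it has a production whose right-hand side consists entirely of nullable non-terminals.

ε-productions: X → ε
So X is immediately nullable.
No further non-terminal can be added: every production for the remaining non-terminals contains a terminal or a non-nullable non-terminal.
Nullable = { 'X' }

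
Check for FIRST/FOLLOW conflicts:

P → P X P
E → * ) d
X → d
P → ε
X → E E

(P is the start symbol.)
A FIRST/FOLLOW conflict occurs when a non-terminal N has a nullable alternative N → β (β ⇒* ε) and another alternative N → α with FIRST(α) ∩ FOLLOW(N) ≠ ∅: on such a lookahead the parser cannot decide between expanding α and letting N vanish via β.

Nullable non-terminals: P.
FIRST sets used below: FIRST(P) = { '*', 'd', ε }, FIRST(X) = { '*', 'd' }

P: nullable alternative(s) P → ε; FOLLOW(P) = { $, '*', 'd' }
  P → P X P: FIRST \ {ε} = { '*', 'd' } — overlaps FOLLOW(P) on { '*', 'd' }: CONFLICT
  P → ε: FIRST \ {ε} = { } — this is the only nullable alternative, skip

E, X have no nullable alternative, so no FIRST/FOLLOW check is needed there.

So the grammar has 1 FIRST/FOLLOW conflict (marked CONFLICT above).

Answer: Yes. P → P X P with FOLLOW(P) on { '*', 'd' }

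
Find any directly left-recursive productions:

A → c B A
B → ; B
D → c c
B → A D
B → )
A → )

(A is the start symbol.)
Direct left recursion occurs when N → N α for some non-terminal N (the right-hand side begins with the left-hand side itself).

A → c B A: starts with c
B → ; B: starts with ';'
D → c c: starts with c
B → A D: starts with A
B → ): starts with ')'
A → ): starts with ')'

No direct left recursion found.

Answer: No direct left recursion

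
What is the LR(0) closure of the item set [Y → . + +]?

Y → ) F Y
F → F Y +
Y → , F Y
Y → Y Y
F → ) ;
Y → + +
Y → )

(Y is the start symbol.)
Start with: [Y → . + +]
The dot precedes the terminal '+', so nothing is added.

CLOSURE = { [Y → . + +] }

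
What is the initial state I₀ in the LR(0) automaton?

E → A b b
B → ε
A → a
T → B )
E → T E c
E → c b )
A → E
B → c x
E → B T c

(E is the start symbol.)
First, augment the grammar with E' → E
I₀ = CLOSURE({ [E' → . E] }):
  [E' → . E] has the dot before E: add [E → . A b b], [E → . T E c], [E → . c b )], [E → . B T c]
  [E → . A b b] has the dot before A: add [A → . a], [A → . E]
  [E → . T E c] has the dot before T: add [T → . B )]
  [E → . B T c] has the dot before B: add [B → .], [B → . c x]
No further items can be added.

I₀ = { [A → . E], [A → . a], [B → . c x], [B → .], [E → . A b b], [E → . B T c], [E → . T E c], [E → . c b )], [E' → . E], [T → . B )] }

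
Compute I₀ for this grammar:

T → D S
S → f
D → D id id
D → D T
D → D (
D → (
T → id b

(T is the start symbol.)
First, augment the grammar with T' → T
I₀ = CLOSURE({ [T' → . T] }):
  [T' → . T] has the dot before T: add [T → . D S], [T → . id b]
  [T → . D S] has the dot before D: add [D → . D id id], [D → . D T], [D → . D (], [D → . (]
No further items can be added.

I₀ = { [D → . (], [D → . D (], [D → . D T], [D → . D id id], [T → . D S], [T → . id b], [T' → . T] }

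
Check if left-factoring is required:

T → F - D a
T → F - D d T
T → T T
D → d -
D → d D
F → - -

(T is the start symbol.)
Yes, T has productions with common prefix 'F - D'; D has productions with common prefix 'd'

Left-factoring is needed when two productions for the same non-terminal
share a common prefix on the right-hand side.

Productions for T:
  T → F - D a
  T → F - D d T
  T → T T
Productions for D:
  D → d -
  D → d D

Found common prefix 'F - D' in productions for T
Found common prefix 'd' in productions for D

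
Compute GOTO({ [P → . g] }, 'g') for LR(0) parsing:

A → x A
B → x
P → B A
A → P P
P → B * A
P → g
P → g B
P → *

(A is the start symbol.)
{ [P → g .] }

GOTO(I, 'g') = CLOSURE({ [A → αX.β] : [A → α.Xβ] ∈ I, X = 'g' })

Items with dot before 'g', with the dot advanced:
  [P → . g] → [P → g .]
Closure adds nothing (no advanced item has the dot before a non-terminal).

GOTO = { [P → g .] }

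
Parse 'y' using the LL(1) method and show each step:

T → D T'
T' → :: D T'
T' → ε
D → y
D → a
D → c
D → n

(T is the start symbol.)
Stack is shown with the top on the left.

Stack   Input  Action
---------------------
T $     y $    output T → D T'
D T' $  y $    output D → y
y T' $  y $    match 'y'
T' $    $      output T' → ε
$       $      accept

The string is accepted.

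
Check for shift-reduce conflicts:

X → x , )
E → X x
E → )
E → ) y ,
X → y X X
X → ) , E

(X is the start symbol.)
A shift-reduce conflict occurs when an LR(0) state has both:
  - a complete (reduce) item [A → α .] (dot at the end), and
  - a shift item [B → β . c γ] (dot before a terminal).

Augment with X' → X and build the canonical LR(0) collection (I0 = CLOSURE({[X' → . X]}), then GOTO on every symbol after a dot until no new states appear). It has 16 states:
  I0: { [X → . ) , E], [X → . x , )], [X → . y X X], [X' → . X] }  — shift
  I1: { [X → ) . , E] }  — shift
  I2: { [X' → X .] }  — accept
  I3: { [X → x . , )] }  — shift
  I4: { [X → . ) , E], [X → . x , )], [X → . y X X], [X → y . X X] }  — shift
  I5: { [X → . ) , E], [X → . x , )], [X → . y X X], [X → y X . X] }  — shift
  I6: { [X → y X X .] }  — reduce
  I7: { [X → x , . )] }  — shift
  I8: { [X → x , ) .] }  — reduce
  I9: { [E → . ) y ,], [E → . )], [E → . X x], [X → ) , . E], [X → . ) , E], [X → . x , )], [X → . y X X] }  — shift
  I10: { [E → ) . y ,], [E → ) .], [X → ) . , E] }  — shift, reduce
  I11: { [X → ) , E .] }  — reduce
  I12: { [E → X . x] }  — shift
  I13: { [E → X x .] }  — reduce
  I14: { [E → ) y . ,] }  — shift
  I15: { [E → ) y , .] }  — reduce

I10 contains reduce item [E → ) .] and shift items [E → ) . y ,], [X → ) . , E] — shift-reduce conflict.

Answer: Yes — I10: [E → ) .] vs [E → ) . y ,]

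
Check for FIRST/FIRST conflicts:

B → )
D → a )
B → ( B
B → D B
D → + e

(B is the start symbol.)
A FIRST/FIRST conflict occurs when two productions N → α and N → β for the same non-terminal have FIRST(α) ∩ FIRST(β) ≠ ∅ (with ε ∈ FIRST of a nullable right-hand side, so two nullable alternatives also conflict).

FIRST sets of the non-terminals at (or reachable through a nullable prefix from) the front of some alternative:
  FIRST(D) = { '+', 'a' }

Productions for B:
  B → ): FIRST = { ')' }
  B → ( B: FIRST = { '(' }
  B → D B: FIRST = { '+', 'a' }
Productions for D:
  D → a ): FIRST = { 'a' }
  D → + e: FIRST = { '+' }

All alternatives of each non-terminal have pairwise disjoint FIRST sets.

Answer: No FIRST/FIRST conflicts.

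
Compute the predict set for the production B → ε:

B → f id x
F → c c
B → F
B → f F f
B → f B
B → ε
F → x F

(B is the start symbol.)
{ $ }

PREDICT(B → ε) = (FIRST(RHS) \ {ε}) ∪ (FOLLOW(B) if ε ∈ FIRST(RHS), i.e. RHS ⇒* ε)
The right-hand side is ε (FIRST(ε) = { ε }), so the predict set is FOLLOW(B) = { $ }
PREDICT(B → ε) = { $ }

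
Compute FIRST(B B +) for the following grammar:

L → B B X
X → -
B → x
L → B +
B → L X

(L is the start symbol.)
FIRST sets of the non-terminals involved (from the grammar, by fixed-point iteration):
  FIRST(B) = { 'x' }

To compute FIRST(B B +), process the symbols left to right:
Symbol B is a non-terminal. Add FIRST(B) \ {ε} = { 'x' }
B is not nullable (ε ∉ FIRST(B)), so stop here.
FIRST(B B +) = { 'x' }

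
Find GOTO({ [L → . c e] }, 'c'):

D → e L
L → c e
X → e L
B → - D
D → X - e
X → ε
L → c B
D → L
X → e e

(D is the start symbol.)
{ [L → c . e] }

GOTO(I, 'c') = CLOSURE({ [A → αX.β] : [A → α.Xβ] ∈ I, X = 'c' })

Items with dot before 'c', with the dot advanced:
  [L → . c e] → [L → c . e]
Closure adds nothing (no advanced item has the dot before a non-terminal).

GOTO = { [L → c . e] }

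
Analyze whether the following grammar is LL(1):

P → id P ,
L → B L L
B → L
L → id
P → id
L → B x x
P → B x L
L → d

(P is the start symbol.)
No. Predict set conflict for P: { 'id' }

Relevant sets:
  FIRST(B) = { 'd', 'id' }

For P:
  PREDICT(P → id P ',') = { 'id' }
  PREDICT(P → id) = { 'id' }
  PREDICT(P → B x L) = { 'd', 'id' }
For L:
  PREDICT(L → B L L) = { 'd', 'id' }
  PREDICT(L → id) = { 'id' }
  PREDICT(L → B x x) = { 'd', 'id' }
  PREDICT(L → d) = { 'd' }
B has a single production, so nothing to check there.

Conflict found: Predict set conflict for P: { 'id' }
The grammar is NOT LL(1).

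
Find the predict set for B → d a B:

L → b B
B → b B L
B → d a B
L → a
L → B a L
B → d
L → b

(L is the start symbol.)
PREDICT(B → d a B) = (FIRST(RHS) \ {ε}) ∪ (FOLLOW(B) if ε ∈ FIRST(RHS), i.e. RHS ⇒* ε)
FIRST(d a B) = { 'd' }
ε ∉ FIRST(d a B), so FOLLOW(B) is not added.
PREDICT(B → d a B) = { 'd' }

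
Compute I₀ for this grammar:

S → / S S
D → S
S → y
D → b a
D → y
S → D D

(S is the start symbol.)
{ [D → . S], [D → . b a], [D → . y], [S → . / S S], [S → . D D], [S → . y], [S' → . S] }

First, augment the grammar with S' → S
I₀ = CLOSURE({ [S' → . S] }):
  [S' → . S] has the dot before S: add [S → . / S S], [S → . y], [S → . D D]
  [S → . D D] has the dot before D: add [D → . S], [D → . b a], [D → . y]
No further items can be added.

I₀ = { [D → . S], [D → . b a], [D → . y], [S → . / S S], [S → . D D], [S → . y], [S' → . S] }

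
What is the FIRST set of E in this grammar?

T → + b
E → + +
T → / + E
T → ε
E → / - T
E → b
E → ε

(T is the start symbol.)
{ '+', '/', 'b', ε }

To compute FIRST(E), examine every production with E on the left-hand side, reading each right-hand side left to right until a non-nullable symbol is reached.

From E → + +:
  - '+' is a terminal: add '+' and stop
From E → / - T:
  - '/' is a terminal: add '/' and stop
From E → b:
  - b is a terminal: add 'b' and stop
From E → ε:
  - ε-production, so ε ∈ FIRST(E)

Collecting: FIRST(E) = { '+', '/', 'b', ε }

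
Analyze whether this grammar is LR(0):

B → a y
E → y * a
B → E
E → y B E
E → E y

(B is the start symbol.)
Augment with B' → B and build the canonical LR(0) collection (I0 = CLOSURE({[B' → . B]}), then GOTO on every symbol after a dot until no new states appear). It has 11 states:
  I0: { [B → . E], [B → . a y], [B' → . B], [E → . E y], [E → . y * a], [E → . y B E] }  — shift
  I1: { [B' → B .] }  — accept
  I2: { [B → E .], [E → E . y] }  — shift, reduce
  I3: { [B → a . y] }  — shift
  I4: { [B → . E], [B → . a y], [E → . E y], [E → . y * a], [E → . y B E], [E → y . * a], [E → y . B E] }  — shift
  I5: { [E → y * . a] }  — shift
  I6: { [E → . E y], [E → . y * a], [E → . y B E], [E → y B . E] }  — shift
  I7: { [E → E . y], [E → y B E .] }  — shift, reduce
  I8: { [E → E y .] }  — reduce
  I9: { [E → y * a .] }  — reduce
  I10: { [B → a y .] }  — reduce

Conflict in state I2:
  Shift-reduce conflict between [B → E .] and [E → E . y]
So the grammar is NOT LR(0).

Answer: No. Shift-reduce conflict between [B → E .] and [E → E . y]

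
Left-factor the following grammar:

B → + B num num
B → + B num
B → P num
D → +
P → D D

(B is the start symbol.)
Left-factoring transforms A → αβ₁ | αβ₂ into A → αA' and A' → β₁ | β₂
(α is the longest common prefix among the alternatives). Repeat until
no nonterminal has two alternatives with a common prefix.

Round 1: B has alternatives sharing prefix '+ B num'. Introduce B': B → + B num B'
  Add: B' → num
  Add: B' → ε

No remaining common prefixes — done.

Resulting grammar:
B → + B num B'
B' → num
B' → ε
B → P num
D → +
P → D D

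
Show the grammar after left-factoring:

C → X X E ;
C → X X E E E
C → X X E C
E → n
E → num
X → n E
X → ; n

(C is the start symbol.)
Left-factoring transforms A → αβ₁ | αβ₂ into A → αA' and A' → β₁ | β₂
(α is the longest common prefix among the alternatives). Repeat until
no nonterminal has two alternatives with a common prefix.

Round 1: C has alternatives sharing prefix 'X X E'. Introduce C': C → X X E C'
  Add: C' → ;
  Add: C' → E E
  Add: C' → C

No remaining common prefixes — done.

Resulting grammar:
C → X X E C'
C' → ;
C' → E E
C' → C
E → n
E → num
X → n E
X → ; n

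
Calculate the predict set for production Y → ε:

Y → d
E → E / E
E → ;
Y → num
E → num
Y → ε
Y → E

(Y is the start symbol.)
{ $ }

PREDICT(Y → ε) = (FIRST(RHS) \ {ε}) ∪ (FOLLOW(Y) if ε ∈ FIRST(RHS), i.e. RHS ⇒* ε)
The right-hand side is ε (FIRST(ε) = { ε }), so the predict set is FOLLOW(Y) = { $ }
PREDICT(Y → ε) = { $ }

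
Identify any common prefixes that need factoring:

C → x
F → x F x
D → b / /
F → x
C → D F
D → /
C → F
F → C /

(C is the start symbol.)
Left-factoring is needed when two productions for the same non-terminal
share a common prefix on the right-hand side.

Productions for C:
  C → x
  C → D F
  C → F
Productions for F:
  F → x F x
  F → x
  F → C /
Productions for D:
  D → b / /
  D → /

Found common prefix 'x' in productions for F

Answer: Yes, F has productions with common prefix 'x'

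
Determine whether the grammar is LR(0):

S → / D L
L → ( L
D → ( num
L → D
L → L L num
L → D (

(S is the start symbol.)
Augment with S' → S and build the canonical LR(0) collection (I0 = CLOSURE({[S' → . S]}), then GOTO on every symbol after a dot until no new states appear). It has 13 states:
  I0: { [S → . / D L], [S' → . S] }  — shift
  I1: { [D → . ( num], [S → / . D L] }  — shift
  I2: { [S' → S .] }  — accept
  I3: { [D → ( . num] }  — shift
  I4: { [D → . ( num], [L → . ( L], [L → . D (], [L → . D], [L → . L L num], [S → / D . L] }  — shift
  I5: { [D → ( . num], [D → . ( num], [L → ( . L], [L → . ( L], [L → . D (], [L → . D], [L → . L L num] }  — shift
  I6: { [L → D . (], [L → D .] }  — shift, reduce
  I7: { [D → . ( num], [L → . ( L], [L → . D (], [L → . D], [L → . L L num], [L → L . L num], [S → / D L .] }  — shift, reduce
  I8: { [D → . ( num], [L → . ( L], [L → . D (], [L → . D], [L → . L L num], [L → L . L num], [L → L L . num] }  — shift
  I9: { [L → L L num .] }  — reduce
  I10: { [L → D ( .] }  — reduce
  I11: { [D → . ( num], [L → ( L .], [L → . ( L], [L → . D (], [L → . D], [L → . L L num], [L → L . L num] }  — shift, reduce
  I12: { [D → ( num .] }  — reduce

Conflict in state I6:
  Shift-reduce conflict between [L → D .] and [L → D . (]
So the grammar is NOT LR(0).

Answer: No. Shift-reduce conflict between [L → D .] and [L → D . (]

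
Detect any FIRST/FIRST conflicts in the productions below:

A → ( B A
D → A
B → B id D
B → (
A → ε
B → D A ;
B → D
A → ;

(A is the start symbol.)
Yes. B → B id D / B → '(' on { '(' }; B → B id D / B → D A ';' on { '(', ';' }; B → B id D / B → D on { '(', ';' }; B → '(' / B → D A ';' on { '(' }; B → '(' / B → D on { '(' }; B → D A ';' / B → D on { '(', ';' }

A FIRST/FIRST conflict occurs when two productions N → α and N → β for the same non-terminal have FIRST(α) ∩ FIRST(β) ≠ ∅ (with ε ∈ FIRST of a nullable right-hand side, so two nullable alternatives also conflict).

FIRST sets of the non-terminals at (or reachable through a nullable prefix from) the front of some alternative:
  FIRST(B) = { '(', ';', 'id', ε }
  FIRST(D) = { '(', ';', ε }
  FIRST(A) = { '(', ';', ε }

Productions for A:
  A → ( B A: FIRST = { '(' }
  A → ε: FIRST = { ε }
  A → ;: FIRST = { ';' }
Productions for B:
  B → B id D: FIRST = { '(', ';', 'id' }
  B → (: FIRST = { '(' }
  B → D A ;: FIRST = { '(', ';' }
  B → D: FIRST = { '(', ';', ε }
D has only one production, so no FIRST/FIRST conflict is possible there.

Conflict for B: B → B id D and B → (
  Overlap: { '(' }
Conflict for B: B → B id D and B → D A ;
  Overlap: { '(', ';' }
Conflict for B: B → B id D and B → D
  Overlap: { '(', ';' }
Conflict for B: B → ( and B → D A ;
  Overlap: { '(' }
Conflict for B: B → ( and B → D
  Overlap: { '(' }
Conflict for B: B → D A ; and B → D
  Overlap: { '(', ';' }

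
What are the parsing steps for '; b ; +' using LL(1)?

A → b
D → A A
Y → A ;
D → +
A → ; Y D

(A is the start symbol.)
LL(1) parsing maintains a stack (initially the start symbol over $) and the input. At each step: if the stack top is a terminal, match it against the current input token; if it is a non-terminal N, replace it with the RHS of M[N, lookahead] (the unique production whose predict set contains the lookahead).

Stack is shown with the top on the left.

Stack    Input      Action
--------------------------
A $      ; b ; + $  output A → ; Y D
; Y D $  ; b ; + $  match ';'
Y D $    b ; + $    output Y → A ;
A ; D $  b ; + $    output A → b
b ; D $  b ; + $    match 'b'
; D $    ; + $      match ';'
D $      + $        output D → +
+ $      + $        match '+'
$        $          accept

The string is accepted.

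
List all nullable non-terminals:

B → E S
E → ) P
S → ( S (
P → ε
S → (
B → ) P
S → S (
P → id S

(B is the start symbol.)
{ 'P' }

A non-terminal is nullable if it can derive ε (the empty string): either it has an ε-production, or it has a production whose right-hand side consists entirely of nullable non-terminals.

ε-productions: P → ε
So P is immediately nullable.
No further non-terminal can be added: every production for the remaining non-terminals contains a terminal or a non-nullable non-terminal.
Nullable = { 'P' }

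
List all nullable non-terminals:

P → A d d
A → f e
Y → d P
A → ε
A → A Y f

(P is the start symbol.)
{ 'A' }

A non-terminal is nullable if it can derive ε (the empty string): either it has an ε-production, or it has a production whose right-hand side consists entirely of nullable non-terminals.

ε-productions: A → ε
So A is immediately nullable.
No further non-terminal can be added: every production for the remaining non-terminals contains a terminal or a non-nullable non-terminal.
Nullable = { 'A' }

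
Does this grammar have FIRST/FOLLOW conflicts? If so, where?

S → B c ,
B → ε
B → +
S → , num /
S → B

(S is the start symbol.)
No FIRST/FOLLOW conflicts.

A FIRST/FOLLOW conflict occurs when a non-terminal N has a nullable alternative N → β (β ⇒* ε) and another alternative N → α with FIRST(α) ∩ FOLLOW(N) ≠ ∅: on such a lookahead the parser cannot decide between expanding α and letting N vanish via β.

Nullable non-terminals: B, S.
FIRST sets used below: FIRST(B) = { '+', ε }

B: nullable alternative(s) B → ε; FOLLOW(B) = { $, 'c' }
  B → ε: FIRST \ {ε} = { } — this is the only nullable alternative, skip
  B → +: FIRST \ {ε} = { '+' } — disjoint from FOLLOW(B)

S: nullable alternative(s) S → B; FOLLOW(S) = { $ }
  S → B c ,: FIRST \ {ε} = { '+', 'c' } — disjoint from FOLLOW(S)
  S → , num /: FIRST \ {ε} = { ',' } — disjoint from FOLLOW(S)
  S → B: FIRST \ {ε} = { '+' } — this is the only nullable alternative, skip

No FIRST/FOLLOW conflicts found.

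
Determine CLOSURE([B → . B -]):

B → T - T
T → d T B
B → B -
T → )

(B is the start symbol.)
{ [B → . B -], [B → . T - T], [T → . )], [T → . d T B] }

Start with: [B → . B -]
  [B → . B -] has the dot before B: add [B → . T - T]
  [B → . T - T] has the dot before T: add [T → . d T B], [T → . )]
No further items can be added.

CLOSURE = { [B → . B -], [B → . T - T], [T → . )], [T → . d T B] }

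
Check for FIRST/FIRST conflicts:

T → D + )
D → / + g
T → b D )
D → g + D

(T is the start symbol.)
A FIRST/FIRST conflict occurs when two productions N → α and N → β for the same non-terminal have FIRST(α) ∩ FIRST(β) ≠ ∅ (with ε ∈ FIRST of a nullable right-hand side, so two nullable alternatives also conflict).

FIRST sets of the non-terminals at (or reachable through a nullable prefix from) the front of some alternative:
  FIRST(D) = { '/', 'g' }

Productions for T:
  T → D + ): FIRST = { '/', 'g' }
  T → b D ): FIRST = { 'b' }
Productions for D:
  D → / + g: FIRST = { '/' }
  D → g + D: FIRST = { 'g' }

All alternatives of each non-terminal have pairwise disjoint FIRST sets.

Answer: No FIRST/FIRST conflicts.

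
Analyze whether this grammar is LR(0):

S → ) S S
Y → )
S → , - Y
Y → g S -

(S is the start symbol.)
Augment with S' → S and build the canonical LR(0) collection (I0 = CLOSURE({[S' → . S]}), then GOTO on every symbol after a dot until no new states appear). It has 12 states:
  I0: { [S → . ) S S], [S → . , - Y], [S' → . S] }  — shift
  I1: { [S → ) . S S], [S → . ) S S], [S → . , - Y] }  — shift
  I2: { [S → , . - Y] }  — shift
  I3: { [S' → S .] }  — accept
  I4: { [S → , - . Y], [Y → . )], [Y → . g S -] }  — shift
  I5: { [Y → ) .] }  — reduce
  I6: { [S → , - Y .] }  — reduce
  I7: { [S → . ) S S], [S → . , - Y], [Y → g . S -] }  — shift
  I8: { [Y → g S . -] }  — shift
  I9: { [Y → g S - .] }  — reduce
  I10: { [S → ) S . S], [S → . ) S S], [S → . , - Y] }  — shift
  I11: { [S → ) S S .] }  — reduce

Every state is either a pure shift/goto state or contains exactly one complete item and nothing to shift — no conflicts. The grammar is LR(0).

Answer: Yes, the grammar is LR(0)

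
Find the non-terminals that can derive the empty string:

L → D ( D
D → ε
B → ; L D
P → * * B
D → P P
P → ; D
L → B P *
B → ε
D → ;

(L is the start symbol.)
A non-terminal is nullable if it can derive ε (the empty string): either it has an ε-production, or it has a production whose right-hand side consists entirely of nullable non-terminals.

ε-productions: D → ε, B → ε
So D, B are immediately nullable.
No further non-terminal can be added: every production for the remaining non-terminals contains a terminal or a non-nullable non-terminal.
Nullable = { 'B', 'D' }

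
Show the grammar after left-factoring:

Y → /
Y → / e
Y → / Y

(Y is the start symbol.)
Left-factoring transforms A → αβ₁ | αβ₂ into A → αA' and A' → β₁ | β₂
(α is the longest common prefix among the alternatives). Repeat until
no nonterminal has two alternatives with a common prefix.

Round 1: Y has alternatives sharing prefix '/'. Introduce Y': Y → / Y'
  Add: Y' → ε
  Add: Y' → e
  Add: Y' → Y

No remaining common prefixes — done.

Resulting grammar:
Y → / Y'
Y' → ε
Y' → e
Y' → Y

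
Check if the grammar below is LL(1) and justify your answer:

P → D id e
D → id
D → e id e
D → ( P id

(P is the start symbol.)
A grammar is LL(1) if for each non-terminal N with multiple productions, the predict sets of those productions are pairwise disjoint, where PREDICT(N → α) = (FIRST(α) \ {ε}) ∪ (FOLLOW(N) if α ⇒* ε).

For D:
  PREDICT(D → id) = { 'id' }
  PREDICT(D → e id e) = { 'e' }
  PREDICT(D → '(' P id) = { '(' }
P has a single production, so nothing to check there.

All predict sets are disjoint. The grammar IS LL(1).

Answer: Yes, the grammar is LL(1).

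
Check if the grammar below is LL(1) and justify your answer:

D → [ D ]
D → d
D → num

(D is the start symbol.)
For D:
  PREDICT(D → '[' D ']') = { '[' }
  PREDICT(D → d) = { 'd' }
  PREDICT(D → num) = { 'num' }

All predict sets are disjoint. The grammar IS LL(1).

Answer: Yes, the grammar is LL(1).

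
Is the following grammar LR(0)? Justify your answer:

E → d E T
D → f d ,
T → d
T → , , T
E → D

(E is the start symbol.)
Yes, the grammar is LR(0)

A grammar is LR(0) if no state in the canonical LR(0) collection has:
  - both a shift item (dot before a terminal) and a complete item (shift-reduce conflict), or
  - two or more complete items (reduce-reduce conflict; the accept item [E' → E .] counts as a complete item here).

Augment with E' → E and build the canonical LR(0) collection (I0 = CLOSURE({[E' → . E]}), then GOTO on every symbol after a dot until no new states appear). It has 13 states:
  I0: { [D → . f d ,], [E → . D], [E → . d E T], [E' → . E] }  — shift
  I1: { [E → D .] }  — reduce
  I2: { [E' → E .] }  — accept
  I3: { [D → . f d ,], [E → . D], [E → . d E T], [E → d . E T] }  — shift
  I4: { [D → f . d ,] }  — shift
  I5: { [D → f d . ,] }  — shift
  I6: { [D → f d , .] }  — reduce
  I7: { [E → d E . T], [T → . , , T], [T → . d] }  — shift
  I8: { [T → , . , T] }  — shift
  I9: { [E → d E T .] }  — reduce
  I10: { [T → d .] }  — reduce
  I11: { [T → , , . T], [T → . , , T], [T → . d] }  — shift
  I12: { [T → , , T .] }  — reduce

Every state is either a pure shift/goto state or contains exactly one complete item and nothing to shift — no conflicts. The grammar is LR(0).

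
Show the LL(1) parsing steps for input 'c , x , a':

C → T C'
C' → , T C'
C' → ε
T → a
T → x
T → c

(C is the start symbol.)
Stack is shown with the top on the left.

Stack     Input        Action
-----------------------------
C $       c , x , a $  output C → T C'
T C' $    c , x , a $  output T → c
c C' $    c , x , a $  match 'c'
C' $      , x , a $    output C' → , T C'
, T C' $  , x , a $    match ','
T C' $    x , a $      output T → x
x C' $    x , a $      match 'x'
C' $      , a $        output C' → , T C'
, T C' $  , a $        match ','
T C' $    a $          output T → a
a C' $    a $          match 'a'
C' $      $            output C' → ε
$         $            accept

The string is accepted.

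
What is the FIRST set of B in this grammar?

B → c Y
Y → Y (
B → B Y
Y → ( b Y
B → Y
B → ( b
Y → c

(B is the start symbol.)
{ '(', 'c' }

FIRST sets of the other non-terminals involved (by the same procedure, iterated to a fixed point):
  FIRST(Y) = { '(', 'c' }

From B → c Y:
  - c is a terminal: add 'c' and stop
From B → B Y:
  - B is the symbol being defined: contributes nothing new
    B is not nullable, so stop
From B → Y:
  - Y is a non-terminal: add FIRST(Y) \ {ε} = { '(', 'c' }
    Y is not nullable, so stop
From B → ( b:
  - '(' is a terminal: add '(' and stop

Collecting: FIRST(B) = { '(', 'c' }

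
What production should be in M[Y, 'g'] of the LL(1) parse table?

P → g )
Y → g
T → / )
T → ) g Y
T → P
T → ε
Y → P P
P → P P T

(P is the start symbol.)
To find M[Y, 'g'], we find productions for Y where 'g' is in the predict set (PREDICT(N → α) = (FIRST(α) \ {ε}) ∪ (FOLLOW(N) if α ⇒* ε)).

Relevant sets:
  FIRST(P) = { 'g' }

Y → g: PREDICT = { 'g' }
  'g' is in predict set, so this production goes in M[Y, 'g']
Y → P P: PREDICT = { 'g' }
  'g' is in predict set, so this production goes in M[Y, 'g']

M[Y, 'g'] = Y → g, Y → P P  (a multiply-defined cell — the grammar is not LL(1))

Answer: Y → g, Y → P P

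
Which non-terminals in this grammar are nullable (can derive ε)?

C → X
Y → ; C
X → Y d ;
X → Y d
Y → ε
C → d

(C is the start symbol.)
{ 'Y' }

A non-terminal is nullable if it can derive ε (the empty string): either it has an ε-production, or it has a production whose right-hand side consists entirely of nullable non-terminals.

ε-productions: Y → ε
So Y is immediately nullable.
No further non-terminal can be added: every production for the remaining non-terminals contains a terminal or a non-nullable non-terminal.
Nullable = { 'Y' }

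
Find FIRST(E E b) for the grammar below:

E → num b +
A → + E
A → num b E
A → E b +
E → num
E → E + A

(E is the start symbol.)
{ 'num' }

FIRST sets of the non-terminals involved (from the grammar, by fixed-point iteration):
  FIRST(E) = { 'num' }

To compute FIRST(E E b), process the symbols left to right:
Symbol E is a non-terminal. Add FIRST(E) \ {ε} = { 'num' }
E is not nullable (ε ∉ FIRST(E)), so stop here.
FIRST(E E b) = { 'num' }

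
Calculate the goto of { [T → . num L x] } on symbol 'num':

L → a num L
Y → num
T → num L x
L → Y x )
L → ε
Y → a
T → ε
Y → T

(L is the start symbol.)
GOTO(I, 'num') = CLOSURE({ [A → αX.β] : [A → α.Xβ] ∈ I, X = 'num' })

Items with dot before 'num', with the dot advanced:
  [T → . num L x] → [T → num . L x]
Closure of the advanced items:
  [T → num . L x] has the dot before L: add [L → . a num L], [L → . Y x )], [L → .]
  [L → . Y x )] has the dot before Y: add [Y → . num], [Y → . a], [Y → . T]
  [Y → . T] has the dot before T: add [T → . num L x], [T → .]

GOTO = { [L → . Y x )], [L → . a num L], [L → .], [T → . num L x], [T → .], [T → num . L x], [Y → . T], [Y → . a], [Y → . num] }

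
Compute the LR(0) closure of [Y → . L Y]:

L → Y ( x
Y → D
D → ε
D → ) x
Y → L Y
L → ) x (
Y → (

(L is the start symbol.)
{ [D → . ) x], [D → .], [L → . ) x (], [L → . Y ( x], [Y → . (], [Y → . D], [Y → . L Y] }

To compute CLOSURE, for each item [A → α.Bβ] where B is a non-terminal, add [B → .γ] for all productions B → γ; repeat for the newly added items until nothing changes.

Start with: [Y → . L Y]
  [Y → . L Y] has the dot before L: add [L → . Y ( x], [L → . ) x (]
  [L → . Y ( x] has the dot before Y: add [Y → . D], [Y → . (]
  [Y → . D] has the dot before D: add [D → .], [D → . ) x]
No further items can be added.

CLOSURE = { [D → . ) x], [D → .], [L → . ) x (], [L → . Y ( x], [Y → . (], [Y → . D], [Y → . L Y] }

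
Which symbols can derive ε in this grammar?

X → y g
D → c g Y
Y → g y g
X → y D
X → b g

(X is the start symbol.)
There are no ε-productions, so no non-terminal can derive ε.
No non-terminals are nullable.

Answer: None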